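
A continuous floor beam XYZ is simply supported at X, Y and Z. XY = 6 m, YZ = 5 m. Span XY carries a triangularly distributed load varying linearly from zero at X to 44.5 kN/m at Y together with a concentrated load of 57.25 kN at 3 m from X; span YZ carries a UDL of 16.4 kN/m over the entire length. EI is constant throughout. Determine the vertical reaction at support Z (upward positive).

Release continuity at Y by inserting a hinge; the redundant is the internal moment M_Y. The primary structure is two simply-supported spans XY and YZ.
Discontinuity in slope at Y on the released structure — sum the simple-span end rotations:
  span XY: triangular load, peak 44.5: w₀L³/(45EI) = 213.6/EI
  span XY: point load 57.25 at a = 3: Pab(L + a)/(6LEI) = 128.8/EI
  span YZ: UDL 16.4: wL³/(24EI) = 85.42/EI
  relative rotation θ_0 = (342.4 + 85.42)/EI = 427.8/EI
A unit hogging moment at Y produces rotation L₁/(3EI) + L₂/(3EI) = 3.667/EI.
Compatibility: M_Y·(L₁+L₂)/(3EI) = θ_0, giving M_Y = 116.7 kN·m (hogging).
Span YZ, ΣM about Z: R_Y^{YZ}·5 = 205 + 116.7, so R_Y^{YZ} = 64.34 kN and R_Z = 82 − 64.34 = 17.66 kN.

R_Z = 17.66 kN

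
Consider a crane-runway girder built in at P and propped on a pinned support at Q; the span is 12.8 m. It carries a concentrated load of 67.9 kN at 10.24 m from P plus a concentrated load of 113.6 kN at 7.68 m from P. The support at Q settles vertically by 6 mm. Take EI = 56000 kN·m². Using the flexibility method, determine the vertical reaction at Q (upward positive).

R_Q = 96.4 kN

Release the roller at Q. Primary structure: cantilever fixed at P.
Free-end deflection of the primary structure under the applied loading (downward +):
  point load 67.9 at a = 10.24: Pa²(3L − a)/(6EI) = 33416/EI
  point load 113.6 at a = 7.68: Pa²(3L − a)/(6EI) = 34306/EI
  δ_0 = 67722/EI
Tip deflection under a unit load at Q: L³/(3EI) = 699.1/EI.
With EI = 56000 kN·m²: δ_0 = 1.2093 m and δ_{QQ} = 0.012483 m/kN.
Compatibility — the beam at Q must follow the support down by 0.006 m: δ_0 − R_Q·δ_{QQ} = 0.006, so R_Q = (1.2093 − 0.006)/0.012483 = 96.4 kN.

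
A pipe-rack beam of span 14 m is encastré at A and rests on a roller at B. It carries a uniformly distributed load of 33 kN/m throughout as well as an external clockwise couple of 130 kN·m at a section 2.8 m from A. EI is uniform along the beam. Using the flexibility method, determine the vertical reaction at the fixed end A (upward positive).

Choose R_B as the redundant. The primary structure is the cantilever fixed at A.
Downward deflection at the released point B due to the loads:
  UDL 33: wL⁴/(8EI) = 158466/EI
  clockwise couple 130 at a = 2.8: M₀a(2L − a)/(2EI) = 4586/EI
  δ_0 = 163052/EI
Flexibility coefficient — unit upward force at B: δ_{BB} = L³/(3EI) = 914.7/EI.
Compatibility at B: δ_0 − R_B·δ_{BB} = 0, so R_B = 163052/914.7 = 178.3 kN.
Vertical equilibrium: R_A = ΣP − R_B = 462 − 178.3 = 283.7 kN.

R_A = 283.7 kN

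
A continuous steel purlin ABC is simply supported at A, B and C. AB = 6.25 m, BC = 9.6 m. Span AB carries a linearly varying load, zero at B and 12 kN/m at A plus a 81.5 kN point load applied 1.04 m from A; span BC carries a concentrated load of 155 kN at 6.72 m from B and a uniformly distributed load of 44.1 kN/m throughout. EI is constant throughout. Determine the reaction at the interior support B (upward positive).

Take M_B as the redundant. Released structure: two simple spans AB and BC with a hinge at B.
Discontinuity in slope at B on the released structure — sum the simple-span end rotations:
  span AB: triangular load, peak 12: 7w₀L³/(360EI) = 56.97/EI
  span AB: point load 81.5 at a = 1.04: Pab(L + a)/(6LEI) = 85.85/EI
  span BC: point load 155 at a = 6.72: Pab(L + b)/(6LEI) = 650/EI
  span BC: UDL 44.1: wL³/(24EI) = 1626/EI
  relative rotation θ_0 = (142.8 + 2276)/EI = 2418/EI
A unit hogging moment at B produces rotation L₁/(3EI) + L₂/(3EI) = 5.283/EI.
Slope continuity at B: θ_0 = M_B·5.283/EI, so M_B = 2418/5.283 = 457.8 kN·m (hogging).
Span AB, ΣM about A with M_B applied at B: R_B^{AB}·6.25 = 162.9 + 457.8, so R_B^{AB} = 99.3 kN and R_A = 119 − 99.3 = 19.7 kN.
Span BC, ΣM about C: R_B^{BC}·9.6 = 2479 + 457.8, so R_B^{BC} = 305.9 kN and R_C = 578.4 − 305.9 = 272.5 kN.
R_B = 99.3 + 305.9 = 405.2 kN.

R_B = 405.2 kN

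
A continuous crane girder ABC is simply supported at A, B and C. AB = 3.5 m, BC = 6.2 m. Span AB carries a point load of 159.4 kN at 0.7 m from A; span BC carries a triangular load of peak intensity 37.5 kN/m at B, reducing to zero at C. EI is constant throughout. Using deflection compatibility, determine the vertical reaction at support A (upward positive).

Release continuity at B by inserting a hinge; the redundant is the internal moment M_B. The primary structure is two simply-supported spans AB and BC.
Discontinuity in slope at B on the released structure — sum the simple-span end rotations:
  span AB: point load 159.4 at a = 0.7: Pab(L + a)/(6LEI) = 62.48/EI
  span BC: triangular load, peak 37.5: w₀L³/(45EI) = 198.6/EI
  relative rotation θ_0 = (62.48 + 198.6)/EI = 261.1/EI
A unit hogging moment at B produces rotation L₁/(3EI) + L₂/(3EI) = 3.233/EI.
Slope continuity at B: θ_0 = M_B·3.233/EI, so M_B = 261.1/3.233 = 80.75 kN·m (hogging).
Span AB, ΣM about A with M_B applied at B: R_B^{AB}·3.5 = 111.6 + 80.75, so R_B^{AB} = 54.95 kN and R_A = 159.4 − 54.95 = 104.4 kN.

R_A = 104.4 kN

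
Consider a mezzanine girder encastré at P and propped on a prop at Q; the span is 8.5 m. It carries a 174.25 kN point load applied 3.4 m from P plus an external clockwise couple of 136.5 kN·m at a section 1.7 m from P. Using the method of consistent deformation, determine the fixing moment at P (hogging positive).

M_P = 347.2 kN·m

Choose R_Q as the redundant. The primary structure is the cantilever fixed at P.
Deflection at Q on the released cantilever, summing each load's contribution:
  point load 174.25 at a = 3.4: Pa²(3L − a)/(6EI) = 7419/EI
  clockwise couple 136.5 at a = 1.7: M₀a(2L − a)/(2EI) = 1775/EI
  δ_0 = 9195/EI
Tip deflection under a unit load at Q: L³/(3EI) = 204.7/EI.
The prop prevents deflection at Q: R_Q = δ_0/δ_{QQ} = 9195/204.7 = 44.92 kN.
Moment equilibrium about P: M_P = Σ(load moments about P) − R_Q·L = 729 − 44.92×8.5 = 347.2 kN·m.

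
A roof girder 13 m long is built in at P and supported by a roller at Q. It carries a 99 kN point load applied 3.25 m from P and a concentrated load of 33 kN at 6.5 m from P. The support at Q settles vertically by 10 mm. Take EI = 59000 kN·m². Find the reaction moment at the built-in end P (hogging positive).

M_P = 302.1 kN·m

Remove the prop at Q; the released (primary) structure is a cantilever built in at P.
Free-end deflection of the primary structure under the applied loading (downward +):
  point load 99 at a = 3.25: Pa²(3L − a)/(6EI) = 6231/EI
  point load 33 at a = 6.5: Pa²(3L − a)/(6EI) = 7552/EI
  δ_0 = 13783/EI
Flexibility coefficient — unit upward force at Q: δ_{QQ} = L³/(3EI) = 732.3/EI.
With EI = 59000 kN·m²: δ_0 = 0.23361 m and δ_{QQ} = 0.012412 m/kN.
Compatibility — the beam at Q must follow the support down by 0.01 m: δ_0 − R_Q·δ_{QQ} = 0.01, so R_Q = (0.23361 − 0.01)/0.012412 = 18.01 kN.
Moment equilibrium about P: M_P = Σ(load moments about P) − R_Q·L = 536.2 − 18.01×13 = 302.1 kN·m.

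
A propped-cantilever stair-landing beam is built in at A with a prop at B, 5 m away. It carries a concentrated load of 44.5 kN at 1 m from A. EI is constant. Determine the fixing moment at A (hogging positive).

M_A = 32.04 kN·m

Remove the prop at B; the released (primary) structure is a cantilever built in at A.
Primary-structure tip deflection at B by superposition:
  point load 44.5 at a = 1: Pa²(3L − a)/(6EI) = 103.8/EI
Tip deflection under a unit load at B: L³/(3EI) = 41.67/EI.
The prop prevents deflection at B: R_B = δ_0/δ_{BB} = 103.8/41.67 = 2.492 kN.
Moment equilibrium about A: M_A = Σ(load moments about A) − R_B·L = 44.5 − 2.492×5 = 32.04 kN·m.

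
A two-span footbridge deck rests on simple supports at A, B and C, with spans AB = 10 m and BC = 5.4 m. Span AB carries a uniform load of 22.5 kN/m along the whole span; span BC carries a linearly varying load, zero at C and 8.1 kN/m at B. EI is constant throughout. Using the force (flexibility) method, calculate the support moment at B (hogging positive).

Insert a hinge at B; M_B is the redundant, and each span becomes simply supported.
End slopes at the hinge B, treating each span as simply supported:
  span AB: UDL 22.5: wL³/(24EI) = 937.5/EI
  span BC: triangular load, peak 8.1: w₀L³/(45EI) = 28.34/EI
  relative rotation θ_0 = (937.5 + 28.34)/EI = 965.8/EI
A unit hogging moment at B produces rotation L₁/(3EI) + L₂/(3EI) = 5.133/EI.
Compatibility: M_B·(L₁+L₂)/(3EI) = θ_0, giving M_B = 188.2 kN·m (hogging).

M_B = 188.2 kN·m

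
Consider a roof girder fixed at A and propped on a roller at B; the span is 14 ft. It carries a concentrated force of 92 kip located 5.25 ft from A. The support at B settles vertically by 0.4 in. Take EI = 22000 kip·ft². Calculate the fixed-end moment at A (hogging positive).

Remove the prop at B; the released (primary) structure is a cantilever built in at A.
Primary-structure tip deflection at B by superposition:
  point load 92 at a = 5.25: Pa²(3L − a)/(6EI) = 15531/EI
Flexibility coefficient — unit upward force at B: δ_{BB} = L³/(3EI) = 914.7/EI.
With EI = 22000 kip·ft²: δ_0 = 0.70598 ft and δ_{BB} = 0.041576 ft/kip.
Compatibility — the beam at B must follow the support down by 0.03333 ft: δ_0 − R_B·δ_{BB} = 0.03333, so R_B = (0.70598 − 0.03333)/0.041576 = 16.18 kip.
Moment equilibrium about A: M_A = Σ(load moments about A) − R_B·L = 483 − 16.18×14 = 256.5 kip·ft.

M_A = 256.5 kip·ft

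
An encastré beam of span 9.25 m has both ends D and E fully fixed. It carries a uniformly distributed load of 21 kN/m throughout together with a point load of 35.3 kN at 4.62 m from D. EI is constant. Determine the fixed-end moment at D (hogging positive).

M_D = 190.6 kN·m

Release both end moments; the primary structure is a simply-supported span DE with redundants M_D and M_E.
Simple-span end rotations at D and E under the given loads:
  at D: UDL 21: wL³/(24EI) = 692.5/EI
  at E: UDL 21: wL³/(24EI) = 692.5/EI
  at D: point load 35.3 at a = 4.62: Pab(L + b)/(6LEI) = 188.8/EI
  at E: point load 35.3 at a = 4.62: Pab(L + a)/(6LEI) = 188.7/EI
  θ_D0 = 881.4/EI,  θ_E0 = 881.2/EI
Flexibility coefficients: a unit moment at one end gives L/(3EI) there and L/(6EI) at the far end, so f₁₁ = f₂₂ = 3.083/EI and f₁₂ = f₂₁ = 1.542/EI.
Compatibility — zero rotation at each built-in end:
  3.083 M_D + 1.542 M_E = 881.4
  1.542 M_D + 3.083 M_E = 881.2
Solving the pair gives M_D = 190.6 kN·m and M_E = 190.5 kN·m (hogging).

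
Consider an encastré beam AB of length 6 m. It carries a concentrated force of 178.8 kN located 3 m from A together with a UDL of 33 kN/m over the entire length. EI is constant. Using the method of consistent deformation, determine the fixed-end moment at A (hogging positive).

Take the two fixed-end moments M_A, M_B as redundants; the released structure is the simple span AB.
Simple-span end rotations at A and B under the given loads:
  at A: point load 178.8 at a = 3: Pab(L + b)/(6LEI) = 402.3/EI
  at B: point load 178.8 at a = 3: Pab(L + a)/(6LEI) = 402.3/EI
  at A: UDL 33: wL³/(24EI) = 297/EI
  at B: UDL 33: wL³/(24EI) = 297/EI
  θ_A0 = 699.3/EI,  θ_B0 = 699.3/EI
Flexibility coefficients: a unit moment at one end gives L/(3EI) there and L/(6EI) at the far end, so f₁₁ = f₂₂ = 2/EI and f₁₂ = f₂₁ = 1/EI.
Compatibility — zero rotation at each built-in end:
  2 M_A + 1 M_B = 699.3
  1 M_A + 2 M_B = 699.3
Solving the pair gives M_A = 233.1 kN·m and M_B = 233.1 kN·m (hogging).

M_A = 233.1 kN·m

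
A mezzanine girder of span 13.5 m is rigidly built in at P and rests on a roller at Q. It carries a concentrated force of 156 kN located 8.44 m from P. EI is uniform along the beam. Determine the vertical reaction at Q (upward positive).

R_Q = 72.4 kN

Release the roller at Q. Primary structure: cantilever fixed at P.
Primary-structure tip deflection at Q by superposition:
  point load 156 at a = 8.44: Pa²(3L − a)/(6EI) = 59377/EI
Tip deflection under a unit load at Q: L³/(3EI) = 820.1/EI.
Compatibility at Q: δ_0 − R_Q·δ_{QQ} = 0, so R_Q = 59377/820.1 = 72.4 kN.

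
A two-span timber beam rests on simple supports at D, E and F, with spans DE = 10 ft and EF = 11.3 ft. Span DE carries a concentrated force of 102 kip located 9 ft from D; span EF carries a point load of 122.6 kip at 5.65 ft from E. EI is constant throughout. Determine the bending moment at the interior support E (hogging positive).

Release continuity at E by inserting a hinge; the redundant is the internal moment M_E. The primary structure is two simply-supported spans DE and EF.
End slopes at the hinge E, treating each span as simply supported:
  span DE: point load 102 at a = 9: Pab(L + a)/(6LEI) = 290.7/EI
  span EF: point load 122.6 at a = 5.65: Pab(L + b)/(6LEI) = 978.4/EI
  relative rotation θ_0 = (290.7 + 978.4)/EI = 1269/EI
A unit hogging moment at E produces rotation L₁/(3EI) + L₂/(3EI) = 7.1/EI.
Slope continuity at E: θ_0 = M_E·7.1/EI, so M_E = 1269/7.1 = 178.7 kip·ft (hogging).

M_E = 178.7 kip·ft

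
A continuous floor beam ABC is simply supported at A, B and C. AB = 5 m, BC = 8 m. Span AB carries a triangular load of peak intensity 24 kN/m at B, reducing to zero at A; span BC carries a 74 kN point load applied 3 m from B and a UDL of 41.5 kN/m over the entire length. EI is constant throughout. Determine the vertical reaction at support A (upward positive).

R_A = -37.81 kN

Take M_B as the redundant. Released structure: two simple spans AB and BC with a hinge at B.
Discontinuity in slope at B on the released structure — sum the simple-span end rotations:
  span AB: triangular load, peak 24: w₀L³/(45EI) = 66.67/EI
  span BC: point load 74 at a = 3: Pab(L + b)/(6LEI) = 300.6/EI
  span BC: UDL 41.5: wL³/(24EI) = 885.3/EI
  relative rotation θ_0 = (66.67 + 1186)/EI = 1253/EI
A unit hogging moment at B produces rotation L₁/(3EI) + L₂/(3EI) = 4.333/EI.
Slope continuity at B: θ_0 = M_B·4.333/EI, so M_B = 1253/4.333 = 289.1 kN·m (hogging).
Span AB, ΣM about A with M_B applied at B: R_B^{AB}·5 = 200 + 289.1, so R_B^{AB} = 97.81 kN and R_A = 60 − 97.81 = -37.81 kN.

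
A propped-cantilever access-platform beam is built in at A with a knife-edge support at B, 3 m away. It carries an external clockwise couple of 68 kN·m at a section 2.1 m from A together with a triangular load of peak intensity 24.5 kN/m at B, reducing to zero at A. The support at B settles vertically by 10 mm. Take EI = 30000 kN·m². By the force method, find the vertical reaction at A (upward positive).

R_A = 18.93 kN

Release the roller at B. Primary structure: cantilever fixed at A.
Deflection at B on the released cantilever, summing each load's contribution:
  clockwise couple 68 at a = 2.1: M₀a(2L − a)/(2EI) = 278.5/EI
  triangular load, peak 24.5 at the free end: 11w₀L⁴/(120EI) = 181.9/EI
  δ_0 = 460.4/EI
Tip deflection under a unit load at B: L³/(3EI) = 9/EI.
With EI = 30000 kN·m²: δ_0 = 0.015346 m and δ_{BB} = 0.0003 m/kN.
Compatibility — the beam at B must follow the support down by 0.01 m: δ_0 − R_B·δ_{BB} = 0.01, so R_B = (0.015346 − 0.01)/0.0003 = 17.82 kN.
Vertical equilibrium: R_A = ΣP − R_B = 36.75 − 17.82 = 18.93 kN.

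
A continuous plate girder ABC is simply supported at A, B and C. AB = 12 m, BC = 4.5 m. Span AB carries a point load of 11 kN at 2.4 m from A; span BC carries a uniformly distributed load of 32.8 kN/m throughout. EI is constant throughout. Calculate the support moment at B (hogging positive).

M_B = 31.86 kN·m

Take M_B as the redundant. Released structure: two simple spans AB and BC with a hinge at B.
Rotations at B on the released spans (each span's end-slope, ×1/EI):
  span AB: point load 11 at a = 2.4: Pab(L + a)/(6LEI) = 50.69/EI
  span BC: UDL 32.8: wL³/(24EI) = 124.5/EI
  relative rotation θ_0 = (50.69 + 124.5)/EI = 175.2/EI
A unit hogging moment at B produces rotation L₁/(3EI) + L₂/(3EI) = 5.5/EI.
Compatibility: M_B·(L₁+L₂)/(3EI) = θ_0, giving M_B = 31.86 kN·m (hogging).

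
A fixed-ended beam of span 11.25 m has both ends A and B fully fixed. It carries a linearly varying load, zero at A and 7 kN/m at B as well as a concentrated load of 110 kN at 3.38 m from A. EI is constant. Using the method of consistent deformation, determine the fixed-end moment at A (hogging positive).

M_A = 211.5 kN·m

Take the two fixed-end moments M_A, M_B as redundants; the released structure is the simple span AB.
End rotations of the released simple span under the applied load (×1/EI):
  at A: triangular load, peak 7: 7w₀L³/(360EI) = 193.8/EI
  at B: triangular load, peak 7: w₀L³/(45EI) = 221.5/EI
  at A: point load 110 at a = 3.38: Pab(L + b)/(6LEI) = 828.8/EI
  at B: point load 110 at a = 3.38: Pab(L + a)/(6LEI) = 634.2/EI
  θ_A0 = 1023/EI,  θ_B0 = 855.7/EI
Flexibility coefficients: a unit moment at one end gives L/(3EI) there and L/(6EI) at the far end, so f₁₁ = f₂₂ = 3.75/EI and f₁₂ = f₂₁ = 1.875/EI.
Compatibility — zero rotation at each built-in end:
  3.75 M_A + 1.875 M_B = 1023
  1.875 M_A + 3.75 M_B = 855.7
Solving the pair gives M_A = 211.5 kN·m and M_B = 122.4 kN·m (hogging).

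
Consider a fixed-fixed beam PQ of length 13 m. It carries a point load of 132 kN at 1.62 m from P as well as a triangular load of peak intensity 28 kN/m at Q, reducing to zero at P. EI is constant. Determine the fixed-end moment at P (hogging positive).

M_P = 321.6 kN·m

Take the two fixed-end moments M_P, M_Q as redundants; the released structure is the simple span PQ.
Simple-span end rotations at P and Q under the given loads:
  at P: point load 132 at a = 1.62: Pab(L + b)/(6LEI) = 760.6/EI
  at Q: point load 132 at a = 1.62: Pab(L + a)/(6LEI) = 456.1/EI
  at P: triangular load, peak 28: 7w₀L³/(360EI) = 1196/EI
  at Q: triangular load, peak 28: w₀L³/(45EI) = 1367/EI
  θ_P0 = 1957/EI,  θ_Q0 = 1823/EI
Flexibility coefficients: a unit moment at one end gives L/(3EI) there and L/(6EI) at the far end, so f₁₁ = f₂₂ = 4.333/EI and f₁₂ = f₂₁ = 2.167/EI.
Compatibility — zero rotation at each built-in end:
  4.333 M_P + 2.167 M_Q = 1957
  2.167 M_P + 4.333 M_Q = 1823
Solving the pair gives M_P = 321.6 kN·m and M_Q = 259.9 kN·m (hogging).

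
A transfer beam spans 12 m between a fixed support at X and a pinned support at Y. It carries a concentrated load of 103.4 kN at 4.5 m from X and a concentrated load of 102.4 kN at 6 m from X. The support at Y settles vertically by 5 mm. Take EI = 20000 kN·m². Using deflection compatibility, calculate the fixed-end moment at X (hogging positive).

Remove the prop at Y; the released (primary) structure is a cantilever built in at X.
Deflection at Y on the released cantilever, summing each load's contribution:
  point load 103.4 at a = 4.5: Pa²(3L − a)/(6EI) = 10993/EI
  point load 102.4 at a = 6: Pa²(3L − a)/(6EI) = 18432/EI
  δ_0 = 29425/EI
Tip deflection under a unit load at Y: L³/(3EI) = 576/EI.
With EI = 20000 kN·m²: δ_0 = 1.4712 m and δ_{YY} = 0.0288 m/kN.
Compatibility — the beam at Y must follow the support down by 0.005 m: δ_0 − R_Y·δ_{YY} = 0.005, so R_Y = (1.4712 − 0.005)/0.0288 = 50.91 kN.
Moment equilibrium about X: M_X = Σ(load moments about X) − R_Y·L = 1080 − 50.91×12 = 468.8 kN·m.

M_X = 468.8 kN·m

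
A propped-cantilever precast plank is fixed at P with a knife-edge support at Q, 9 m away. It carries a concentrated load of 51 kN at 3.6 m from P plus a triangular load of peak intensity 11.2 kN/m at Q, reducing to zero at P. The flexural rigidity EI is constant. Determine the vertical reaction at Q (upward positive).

Remove the prop at Q; the released (primary) structure is a cantilever built in at P.
Primary-structure tip deflection at Q by superposition:
  point load 51 at a = 3.6: Pa²(3L − a)/(6EI) = 2578/EI
  triangular load, peak 11.2 at the free end: 11w₀L⁴/(120EI) = 6736/EI
  δ_0 = 9314/EI
Tip deflection under a unit load at Q: L³/(3EI) = 243/EI.
Compatibility at Q: δ_0 − R_Q·δ_{QQ} = 0, so R_Q = 9314/243 = 38.33 kN.

R_Q = 38.33 kN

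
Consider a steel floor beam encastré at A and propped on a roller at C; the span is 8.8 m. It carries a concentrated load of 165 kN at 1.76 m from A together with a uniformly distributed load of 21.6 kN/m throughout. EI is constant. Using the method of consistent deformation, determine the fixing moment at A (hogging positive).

M_A = 418.2 kN·m

Take the reaction at C as the redundant and release it; the primary structure is a cantilever fixed at A.
Deflection at C on the released cantilever, summing each load's contribution:
  point load 165 at a = 1.76: Pa²(3L − a)/(6EI) = 2099/EI
  UDL 21.6: wL⁴/(8EI) = 16192/EI
  δ_0 = 18291/EI
Tip deflection under a unit load at C: L³/(3EI) = 227.2/EI.
The prop prevents deflection at C: R_C = δ_0/δ_{CC} = 18291/227.2 = 80.52 kN.
Moment equilibrium about A: M_A = Σ(load moments about A) − R_C·L = 1127 − 80.52×8.8 = 418.2 kN·m.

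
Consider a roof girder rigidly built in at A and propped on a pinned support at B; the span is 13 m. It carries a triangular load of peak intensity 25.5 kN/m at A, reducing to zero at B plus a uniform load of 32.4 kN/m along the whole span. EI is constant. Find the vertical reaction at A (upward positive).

Choose R_B as the redundant. The primary structure is the cantilever fixed at A.
Free-end deflection of the primary structure under the applied loading (downward +):
  triangular load, peak 25.5 at the fixed end: w₀L⁴/(30EI) = 24277/EI
  UDL 32.4: wL⁴/(8EI) = 115672/EI
  δ_0 = 139949/EI
Flexibility coefficient — unit upward force at B: δ_{BB} = L³/(3EI) = 732.3/EI.
The prop prevents deflection at B: R_B = δ_0/δ_{BB} = 139949/732.3 = 191.1 kN.
Vertical equilibrium: R_A = ΣP − R_B = 587 − 191.1 = 395.9 kN.

R_A = 395.9 kN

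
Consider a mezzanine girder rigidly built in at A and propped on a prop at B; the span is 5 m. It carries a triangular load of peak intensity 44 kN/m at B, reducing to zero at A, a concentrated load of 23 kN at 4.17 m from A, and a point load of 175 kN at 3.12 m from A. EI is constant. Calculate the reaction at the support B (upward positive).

R_B = 158.8 kN

Remove the prop at B; the released (primary) structure is a cantilever built in at A.
Downward deflection at the released point B due to the loads:
  triangular load, peak 44 at the free end: 11w₀L⁴/(120EI) = 2521/EI
  point load 23 at a = 4.17: Pa²(3L − a)/(6EI) = 721.9/EI
  point load 175 at a = 3.12: Pa²(3L − a)/(6EI) = 3373/EI
  δ_0 = 6616/EI
Tip deflection under a unit load at B: L³/(3EI) = 41.67/EI.
The prop prevents deflection at B: R_B = δ_0/δ_{BB} = 6616/41.67 = 158.8 kN.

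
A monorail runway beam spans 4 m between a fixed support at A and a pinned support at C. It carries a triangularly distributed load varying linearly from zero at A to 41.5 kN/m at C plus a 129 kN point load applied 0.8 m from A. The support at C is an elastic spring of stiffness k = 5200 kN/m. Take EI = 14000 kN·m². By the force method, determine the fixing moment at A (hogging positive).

Release the roller at C. Primary structure: cantilever fixed at A.
Deflection at C on the released cantilever, summing each load's contribution:
  triangular load, peak 41.5 at the free end: 11w₀L⁴/(120EI) = 973.9/EI
  point load 129 at a = 0.8: Pa²(3L − a)/(6EI) = 154.1/EI
  δ_0 = 1128/EI
Tip deflection under a unit load at C: L³/(3EI) = 21.33/EI.
With EI = 14000 kN·m²: δ_0 = 0.08057 m and δ_{CC} = 0.001524 m/kN.
Compatibility — the spring shortens by R_C/k under the reaction it provides: δ_0 − R_C·δ_{CC} = R_C/k. With 1/k = 0.000192 m/kN, R_C = δ_0 / (δ_{CC} + 1/k) = 0.08057 / (0.001524 + 0.000192) = 46.95 kN.
Moment equilibrium about A: M_A = Σ(load moments about A) − R_C·L = 324.5 − 46.95×4 = 136.7 kN·m.

M_A = 136.7 kN·m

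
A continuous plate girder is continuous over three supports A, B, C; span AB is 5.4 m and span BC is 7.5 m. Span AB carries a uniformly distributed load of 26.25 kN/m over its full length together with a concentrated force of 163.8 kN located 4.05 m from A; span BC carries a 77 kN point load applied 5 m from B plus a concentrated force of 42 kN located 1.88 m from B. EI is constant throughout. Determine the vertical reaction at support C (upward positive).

Release continuity at B by inserting a hinge; the redundant is the internal moment M_B. The primary structure is two simply-supported spans AB and BC.
Discontinuity in slope at B on the released structure — sum the simple-span end rotations:
  span AB: UDL 26.25: wL³/(24EI) = 172.2/EI
  span AB: point load 163.8 at a = 4.05: Pab(L + a)/(6LEI) = 261.2/EI
  span BC: point load 77 at a = 5: Pab(L + b)/(6LEI) = 213.9/EI
  span BC: point load 42 at a = 1.88: Pab(L + b)/(6LEI) = 129.4/EI
  relative rotation θ_0 = (433.4 + 343.3)/EI = 776.7/EI
A unit hogging moment at B produces rotation L₁/(3EI) + L₂/(3EI) = 4.3/EI.
Compatibility: M_B·(L₁+L₂)/(3EI) = θ_0, giving M_B = 180.6 kN·m (hogging).
Span BC, ΣM about C: R_B^{BC}·7.5 = 428.5 + 180.6, so R_B^{BC} = 81.22 kN and R_C = 119 − 81.22 = 37.78 kN.

R_C = 37.78 kN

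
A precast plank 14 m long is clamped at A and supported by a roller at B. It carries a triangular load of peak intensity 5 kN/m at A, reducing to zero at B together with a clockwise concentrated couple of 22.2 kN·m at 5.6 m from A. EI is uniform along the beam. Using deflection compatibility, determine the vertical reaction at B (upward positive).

Remove the prop at B; the released (primary) structure is a cantilever built in at A.
Deflection at B on the released cantilever, summing each load's contribution:
  triangular load, peak 5 at the fixed end: w₀L⁴/(30EI) = 6403/EI
  clockwise couple 22.2 at a = 5.6: M₀a(2L − a)/(2EI) = 1392/EI
  δ_0 = 7795/EI
Flexibility coefficient — unit upward force at B: δ_{BB} = L³/(3EI) = 914.7/EI.
Compatibility at B: δ_0 − R_B·δ_{BB} = 0, so R_B = 7795/914.7 = 8.522 kN.

R_B = 8.522 kN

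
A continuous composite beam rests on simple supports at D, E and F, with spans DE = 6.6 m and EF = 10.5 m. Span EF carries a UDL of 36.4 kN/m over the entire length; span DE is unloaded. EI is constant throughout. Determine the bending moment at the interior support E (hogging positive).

Release continuity at E by inserting a hinge; the redundant is the internal moment M_E. The primary structure is two simply-supported spans DE and EF.
Discontinuity in slope at E on the released structure — sum the simple-span end rotations:
  span EF: UDL 36.4: wL³/(24EI) = 1756/EI
  relative rotation θ_0 = (0 + 1756)/EI = 1756/EI
A unit hogging moment at E produces rotation L₁/(3EI) + L₂/(3EI) = 5.7/EI.
Slope continuity at E: θ_0 = M_E·5.7/EI, so M_E = 1756/5.7 = 308 kN·m (hogging).

M_E = 308 kN·m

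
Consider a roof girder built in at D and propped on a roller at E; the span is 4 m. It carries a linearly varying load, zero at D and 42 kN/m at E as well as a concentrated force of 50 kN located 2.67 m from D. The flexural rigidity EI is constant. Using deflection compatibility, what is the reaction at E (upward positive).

R_E = 72.18 kN

Choose R_E as the redundant. The primary structure is the cantilever fixed at D.
Free-end deflection of the primary structure under the applied loading (downward +):
  triangular load, peak 42 at the free end: 11w₀L⁴/(120EI) = 985.6/EI
  point load 50 at a = 2.67: Pa²(3L − a)/(6EI) = 554.3/EI
  δ_0 = 1540/EI
Flexibility coefficient — unit upward force at E: δ_{EE} = L³/(3EI) = 21.33/EI.
The prop prevents deflection at E: R_E = δ_0/δ_{EE} = 1540/21.33 = 72.18 kN.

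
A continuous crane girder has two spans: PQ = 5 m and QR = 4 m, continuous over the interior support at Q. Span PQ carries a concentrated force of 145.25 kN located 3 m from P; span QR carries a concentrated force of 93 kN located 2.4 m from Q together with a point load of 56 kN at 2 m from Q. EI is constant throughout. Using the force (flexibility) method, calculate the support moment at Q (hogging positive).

Insert a hinge at Q; M_Q is the redundant, and each span becomes simply supported.
Discontinuity in slope at Q on the released structure — sum the simple-span end rotations:
  span PQ: point load 145.25 at a = 3: Pab(L + a)/(6LEI) = 232.4/EI
  span QR: point load 93 at a = 2.4: Pab(L + b)/(6LEI) = 83.33/EI
  span QR: point load 56 at a = 2: Pab(L + b)/(6LEI) = 56/EI
  relative rotation θ_0 = (232.4 + 139.3)/EI = 371.7/EI
A unit hogging moment at Q produces rotation L₁/(3EI) + L₂/(3EI) = 3/EI.
Compatibility: M_Q·(L₁+L₂)/(3EI) = θ_0, giving M_Q = 123.9 kN·m (hogging).

M_Q = 123.9 kN·m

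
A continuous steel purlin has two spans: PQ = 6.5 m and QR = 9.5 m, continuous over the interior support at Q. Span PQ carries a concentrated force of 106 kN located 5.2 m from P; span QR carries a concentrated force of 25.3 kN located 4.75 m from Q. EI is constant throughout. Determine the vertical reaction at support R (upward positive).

R_R = 5.591 kN

Take M_Q as the redundant. Released structure: two simple spans PQ and QR with a hinge at Q.
Discontinuity in slope at Q on the released structure — sum the simple-span end rotations:
  span PQ: point load 106 at a = 5.2: Pab(L + a)/(6LEI) = 215/EI
  span QR: point load 25.3 at a = 4.75: Pab(L + b)/(6LEI) = 142.7/EI
  relative rotation θ_0 = (215 + 142.7)/EI = 357.7/EI
A unit hogging moment at Q produces rotation L₁/(3EI) + L₂/(3EI) = 5.333/EI.
Slope continuity at Q: θ_0 = M_Q·5.333/EI, so M_Q = 357.7/5.333 = 67.06 kN·m (hogging).
Span QR, ΣM about R: R_Q^{QR}·9.5 = 120.2 + 67.06, so R_Q^{QR} = 19.71 kN and R_R = 25.3 − 19.71 = 5.591 kN.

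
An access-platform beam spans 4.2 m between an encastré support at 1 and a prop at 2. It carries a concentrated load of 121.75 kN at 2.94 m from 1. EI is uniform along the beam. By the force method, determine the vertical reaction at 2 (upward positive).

Choose R_2 as the redundant. The primary structure is the cantilever fixed at 1.
Downward deflection at the released point 2 due to the loads:
  point load 121.75 at a = 2.94: Pa²(3L − a)/(6EI) = 1694/EI
Tip deflection under a unit load at 2: L³/(3EI) = 24.7/EI.
The prop prevents deflection at 2: R_2 = δ_0/δ_{22} = 1694/24.7 = 68.61 kN.

R_2 = 68.61 kN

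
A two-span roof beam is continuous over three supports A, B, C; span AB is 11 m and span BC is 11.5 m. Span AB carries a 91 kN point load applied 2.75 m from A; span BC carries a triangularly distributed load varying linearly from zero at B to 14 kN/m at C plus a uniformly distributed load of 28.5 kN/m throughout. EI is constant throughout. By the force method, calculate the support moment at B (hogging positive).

M_B = 353.4 kN·m

Insert a hinge at B; M_B is the redundant, and each span becomes simply supported.
Discontinuity in slope at B on the released structure — sum the simple-span end rotations:
  span AB: point load 91 at a = 2.75: Pab(L + a)/(6LEI) = 430.1/EI
  span BC: triangular load, peak 14: 7w₀L³/(360EI) = 414/EI
  span BC: UDL 28.5: wL³/(24EI) = 1806/EI
  relative rotation θ_0 = (430.1 + 2220)/EI = 2650/EI
A unit hogging moment at B produces rotation L₁/(3EI) + L₂/(3EI) = 7.5/EI.
Compatibility: M_B·(L₁+L₂)/(3EI) = θ_0, giving M_B = 353.4 kN·m (hogging).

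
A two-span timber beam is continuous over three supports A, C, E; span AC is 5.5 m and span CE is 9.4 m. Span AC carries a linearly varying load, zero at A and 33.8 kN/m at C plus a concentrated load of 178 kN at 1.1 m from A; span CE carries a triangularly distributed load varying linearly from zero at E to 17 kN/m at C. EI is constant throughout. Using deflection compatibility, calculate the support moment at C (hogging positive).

Take M_C as the redundant. Released structure: two simple spans AC and CE with a hinge at C.
Discontinuity in slope at C on the released structure — sum the simple-span end rotations:
  span AC: triangular load, peak 33.8: w₀L³/(45EI) = 125/EI
  span AC: point load 178 at a = 1.1: Pab(L + a)/(6LEI) = 172.3/EI
  span CE: triangular load, peak 17: w₀L³/(45EI) = 313.8/EI
  relative rotation θ_0 = (297.3 + 313.8)/EI = 611/EI
A unit hogging moment at C produces rotation L₁/(3EI) + L₂/(3EI) = 4.967/EI.
Compatibility: M_C·(L₁+L₂)/(3EI) = θ_0, giving M_C = 123 kN·m (hogging).

M_C = 123 kN·m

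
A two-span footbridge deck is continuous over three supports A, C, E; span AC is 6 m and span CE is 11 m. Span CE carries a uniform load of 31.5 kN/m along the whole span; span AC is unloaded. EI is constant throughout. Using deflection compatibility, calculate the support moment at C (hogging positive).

Take M_C as the redundant. Released structure: two simple spans AC and CE with a hinge at C.
End slopes at the hinge C, treating each span as simply supported:
  span CE: UDL 31.5: wL³/(24EI) = 1747/EI
  relative rotation θ_0 = (0 + 1747)/EI = 1747/EI
A unit hogging moment at C produces rotation L₁/(3EI) + L₂/(3EI) = 5.667/EI.
Slope continuity at C: θ_0 = M_C·5.667/EI, so M_C = 1747/5.667 = 308.3 kN·m (hogging).

M_C = 308.3 kN·m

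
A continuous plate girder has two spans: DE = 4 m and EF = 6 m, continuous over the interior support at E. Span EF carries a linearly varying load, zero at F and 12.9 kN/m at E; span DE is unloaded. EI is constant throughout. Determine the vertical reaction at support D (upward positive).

R_D = -4.644 kN

Take M_E as the redundant. Released structure: two simple spans DE and EF with a hinge at E.
Rotations at E on the released spans (each span's end-slope, ×1/EI):
  span EF: triangular load, peak 12.9: w₀L³/(45EI) = 61.92/EI
  relative rotation θ_0 = (0 + 61.92)/EI = 61.92/EI
A unit hogging moment at E produces rotation L₁/(3EI) + L₂/(3EI) = 3.333/EI.
Slope continuity at E: θ_0 = M_E·3.333/EI, so M_E = 61.92/3.333 = 18.58 kN·m (hogging).
Span DE, ΣM about D with M_E applied at E: R_E^{DE}·4 = 0 + 18.58, so R_E^{DE} = 4.644 kN and R_D = 0 − 4.644 = -4.644 kN.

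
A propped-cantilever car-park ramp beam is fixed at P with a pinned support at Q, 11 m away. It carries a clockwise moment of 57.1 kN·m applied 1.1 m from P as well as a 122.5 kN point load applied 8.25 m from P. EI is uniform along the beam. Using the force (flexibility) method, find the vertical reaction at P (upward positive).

Take the reaction at Q as the redundant and release it; the primary structure is a cantilever fixed at P.
Deflection at Q on the released cantilever, summing each load's contribution:
  clockwise couple 57.1 at a = 1.1: M₀a(2L − a)/(2EI) = 656.4/EI
  point load 122.5 at a = 8.25: Pa²(3L − a)/(6EI) = 34393/EI
  δ_0 = 35049/EI
Tip deflection under a unit load at Q: L³/(3EI) = 443.7/EI.
Compatibility at Q: δ_0 − R_Q·δ_{QQ} = 0, so R_Q = 35049/443.7 = 79 kN.
Vertical equilibrium: R_P = ΣP − R_Q = 122.5 − 79 = 43.5 kN.

R_P = 43.5 kN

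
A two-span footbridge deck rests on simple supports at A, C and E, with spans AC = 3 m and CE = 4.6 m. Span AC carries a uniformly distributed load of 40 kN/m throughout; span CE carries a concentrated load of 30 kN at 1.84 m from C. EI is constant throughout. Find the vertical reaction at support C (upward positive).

Take M_C as the redundant. Released structure: two simple spans AC and CE with a hinge at C.
Rotations at C on the released spans (each span's end-slope, ×1/EI):
  span AC: UDL 40: wL³/(24EI) = 45/EI
  span CE: point load 30 at a = 1.84: Pab(L + b)/(6LEI) = 40.63/EI
  relative rotation θ_0 = (45 + 40.63)/EI = 85.63/EI
A unit hogging moment at C produces rotation L₁/(3EI) + L₂/(3EI) = 2.533/EI.
Compatibility: M_C·(L₁+L₂)/(3EI) = θ_0, giving M_C = 33.8 kN·m (hogging).
Span AC, ΣM about A with M_C applied at C: R_C^{AC}·3 = 180 + 33.8, so R_C^{AC} = 71.27 kN and R_A = 120 − 71.27 = 48.73 kN.
Span CE, ΣM about E: R_C^{CE}·4.6 = 82.8 + 33.8, so R_C^{CE} = 25.35 kN and R_E = 30 − 25.35 = 4.652 kN.
R_C = 71.27 + 25.35 = 96.61 kN.

R_C = 96.61 kN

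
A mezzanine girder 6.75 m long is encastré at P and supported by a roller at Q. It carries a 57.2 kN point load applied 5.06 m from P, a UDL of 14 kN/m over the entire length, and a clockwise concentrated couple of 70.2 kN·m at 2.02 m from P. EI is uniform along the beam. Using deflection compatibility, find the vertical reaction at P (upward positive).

Take the reaction at Q as the redundant and release it; the primary structure is a cantilever fixed at P.
Deflection at Q on the released cantilever, summing each load's contribution:
  point load 57.2 at a = 5.06: Pa²(3L − a)/(6EI) = 3708/EI
  UDL 14: wL⁴/(8EI) = 3633/EI
  clockwise couple 70.2 at a = 2.02: M₀a(2L − a)/(2EI) = 814/EI
  δ_0 = 8155/EI
Flexibility coefficient — unit upward force at Q: δ_{QQ} = L³/(3EI) = 102.5/EI.
Compatibility at Q: δ_0 − R_Q·δ_{QQ} = 0, so R_Q = 8155/102.5 = 79.54 kN.
Vertical equilibrium: R_P = ΣP − R_Q = 151.7 − 79.54 = 72.16 kN.

R_P = 72.16 kN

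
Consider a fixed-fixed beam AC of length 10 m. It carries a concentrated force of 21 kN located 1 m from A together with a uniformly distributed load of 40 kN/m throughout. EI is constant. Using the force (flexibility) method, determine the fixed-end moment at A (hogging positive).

Release both end moments; the primary structure is a simply-supported span AC with redundants M_A and M_C.
On the primary (simply-supported) span, the end slopes from the loading are:
  at A: point load 21 at a = 1: Pab(L + b)/(6LEI) = 59.85/EI
  at C: point load 21 at a = 1: Pab(L + a)/(6LEI) = 34.65/EI
  at A: UDL 40: wL³/(24EI) = 1667/EI
  at C: UDL 40: wL³/(24EI) = 1667/EI
  θ_A0 = 1727/EI,  θ_C0 = 1701/EI
Flexibility coefficients: a unit moment at one end gives L/(3EI) there and L/(6EI) at the far end, so f₁₁ = f₂₂ = 3.333/EI and f₁₂ = f₂₁ = 1.667/EI.
Compatibility — zero rotation at each built-in end:
  3.333 M_A + 1.667 M_C = 1727
  1.667 M_A + 3.333 M_C = 1701
Solving the pair gives M_A = 350.3 kN·m and M_C = 335.2 kN·m (hogging).

M_A = 350.3 kN·m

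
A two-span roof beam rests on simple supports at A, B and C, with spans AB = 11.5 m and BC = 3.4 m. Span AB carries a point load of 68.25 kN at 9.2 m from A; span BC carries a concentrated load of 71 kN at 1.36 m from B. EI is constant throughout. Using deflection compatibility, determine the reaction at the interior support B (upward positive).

Take M_B as the redundant. Released structure: two simple spans AB and BC with a hinge at B.
Discontinuity in slope at B on the released structure — sum the simple-span end rotations:
  span AB: point load 68.25 at a = 9.2: Pab(L + a)/(6LEI) = 433.3/EI
  span BC: point load 71 at a = 1.36: Pab(L + b)/(6LEI) = 52.53/EI
  relative rotation θ_0 = (433.3 + 52.53)/EI = 485.8/EI
A unit hogging moment at B produces rotation L₁/(3EI) + L₂/(3EI) = 4.967/EI.
Compatibility: M_B·(L₁+L₂)/(3EI) = θ_0, giving M_B = 97.81 kN·m (hogging).
Span AB, ΣM about A with M_B applied at B: R_B^{AB}·11.5 = 627.9 + 97.81, so R_B^{AB} = 63.11 kN and R_A = 68.25 − 63.11 = 5.145 kN.
Span BC, ΣM about C: R_B^{BC}·3.4 = 144.8 + 97.81, so R_B^{BC} = 71.37 kN and R_C = 71 − 71.37 = -0.3671 kN.
R_B = 63.11 + 71.37 = 134.5 kN.

R_B = 134.5 kN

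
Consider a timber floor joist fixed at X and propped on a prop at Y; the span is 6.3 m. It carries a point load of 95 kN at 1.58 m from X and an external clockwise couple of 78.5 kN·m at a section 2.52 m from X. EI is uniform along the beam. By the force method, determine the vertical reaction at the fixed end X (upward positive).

R_X = 74.82 kN

Take the reaction at Y as the redundant and release it; the primary structure is a cantilever fixed at X.
Deflection at Y on the released cantilever, summing each load's contribution:
  point load 95 at a = 1.58: Pa²(3L − a)/(6EI) = 684.6/EI
  clockwise couple 78.5 at a = 2.52: M₀a(2L − a)/(2EI) = 997/EI
  δ_0 = 1682/EI
Tip deflection under a unit load at Y: L³/(3EI) = 83.35/EI.
The prop prevents deflection at Y: R_Y = δ_0/δ_{YY} = 1682/83.35 = 20.18 kN.
Vertical equilibrium: R_X = ΣP − R_Y = 95 − 20.18 = 74.82 kN.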